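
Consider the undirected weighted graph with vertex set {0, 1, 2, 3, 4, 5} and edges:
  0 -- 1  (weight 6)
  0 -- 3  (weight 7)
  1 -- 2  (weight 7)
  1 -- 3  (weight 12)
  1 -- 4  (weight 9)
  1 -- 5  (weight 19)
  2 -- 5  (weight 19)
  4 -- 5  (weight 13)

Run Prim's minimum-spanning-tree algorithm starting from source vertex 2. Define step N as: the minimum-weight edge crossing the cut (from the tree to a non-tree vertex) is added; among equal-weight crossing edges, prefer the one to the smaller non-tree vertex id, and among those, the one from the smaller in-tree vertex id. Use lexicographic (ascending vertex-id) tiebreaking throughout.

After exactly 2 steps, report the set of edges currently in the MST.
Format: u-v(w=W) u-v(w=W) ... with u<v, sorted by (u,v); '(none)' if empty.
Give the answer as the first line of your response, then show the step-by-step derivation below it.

0-1(w=6) 1-2(w=7)

step 1: add edge 1-2 (w=7); MST = {1-2(w=7)}
step 2: add edge 0-1 (w=6); MST = {0-1(w=6) 1-2(w=7)}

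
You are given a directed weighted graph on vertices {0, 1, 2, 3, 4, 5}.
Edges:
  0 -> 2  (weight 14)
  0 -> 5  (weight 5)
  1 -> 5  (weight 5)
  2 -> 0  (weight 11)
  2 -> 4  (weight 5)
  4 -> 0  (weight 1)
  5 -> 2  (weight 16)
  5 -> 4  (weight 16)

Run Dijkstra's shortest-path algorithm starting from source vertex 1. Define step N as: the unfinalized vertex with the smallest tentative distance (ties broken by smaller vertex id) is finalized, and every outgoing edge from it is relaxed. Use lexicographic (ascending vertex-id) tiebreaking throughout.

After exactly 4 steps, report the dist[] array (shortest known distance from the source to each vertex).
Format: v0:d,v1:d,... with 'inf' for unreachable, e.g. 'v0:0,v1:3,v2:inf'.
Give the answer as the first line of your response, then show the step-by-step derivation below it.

v0:22,v1:0,v2:21,v3:inf,v4:21,v5:5

step 1: dist = v0:inf,v1:0,v2:inf,v3:inf,v4:inf,v5:5
step 2: dist = v0:inf,v1:0,v2:21,v3:inf,v4:21,v5:5
step 3: dist = v0:32,v1:0,v2:21,v3:inf,v4:21,v5:5
step 4: dist = v0:22,v1:0,v2:21,v3:inf,v4:21,v5:5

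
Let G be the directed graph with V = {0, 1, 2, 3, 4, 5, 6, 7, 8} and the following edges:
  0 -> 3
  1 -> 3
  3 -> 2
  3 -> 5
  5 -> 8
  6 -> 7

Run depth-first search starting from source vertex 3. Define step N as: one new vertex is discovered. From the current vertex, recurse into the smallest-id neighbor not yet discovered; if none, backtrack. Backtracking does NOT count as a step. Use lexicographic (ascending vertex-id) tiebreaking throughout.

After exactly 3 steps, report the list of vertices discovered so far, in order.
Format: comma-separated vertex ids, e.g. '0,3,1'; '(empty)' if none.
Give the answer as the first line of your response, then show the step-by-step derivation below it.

3,2,5

step 1: discover 3; path=3; order=3
step 2: discover 2; path=3>2; order=3,2
step 3: discover 5; path=3>5; order=3,2,5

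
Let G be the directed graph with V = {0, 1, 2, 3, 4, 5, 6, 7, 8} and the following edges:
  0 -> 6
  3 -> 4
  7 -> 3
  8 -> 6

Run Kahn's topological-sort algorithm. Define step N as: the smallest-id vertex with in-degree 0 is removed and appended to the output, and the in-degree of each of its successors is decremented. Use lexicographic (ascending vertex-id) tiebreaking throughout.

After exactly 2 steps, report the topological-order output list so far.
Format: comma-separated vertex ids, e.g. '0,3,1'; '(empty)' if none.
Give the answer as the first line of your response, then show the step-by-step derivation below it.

0,1

step 1: output 0; order=[0]; indeg=(0,0,0,1,1,0,1,0,0)
step 2: output 1; order=[0,1]; indeg=(0,0,0,1,1,0,1,0,0)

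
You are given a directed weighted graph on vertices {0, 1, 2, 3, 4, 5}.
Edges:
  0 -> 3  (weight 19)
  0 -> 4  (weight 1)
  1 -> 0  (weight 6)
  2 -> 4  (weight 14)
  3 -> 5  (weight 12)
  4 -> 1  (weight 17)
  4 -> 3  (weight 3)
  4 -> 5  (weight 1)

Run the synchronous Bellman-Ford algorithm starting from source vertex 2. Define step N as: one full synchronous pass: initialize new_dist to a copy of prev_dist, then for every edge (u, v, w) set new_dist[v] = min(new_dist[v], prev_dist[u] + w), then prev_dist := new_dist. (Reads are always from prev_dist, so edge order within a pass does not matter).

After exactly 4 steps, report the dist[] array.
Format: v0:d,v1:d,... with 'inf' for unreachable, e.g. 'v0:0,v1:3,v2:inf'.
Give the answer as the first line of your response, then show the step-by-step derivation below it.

v0:37,v1:31,v2:0,v3:17,v4:14,v5:15

step 1: dist = v0:inf,v1:inf,v2:0,v3:inf,v4:14,v5:inf
step 2: dist = v0:inf,v1:31,v2:0,v3:17,v4:14,v5:15
step 3: dist = v0:37,v1:31,v2:0,v3:17,v4:14,v5:15
step 4: dist = v0:37,v1:31,v2:0,v3:17,v4:14,v5:15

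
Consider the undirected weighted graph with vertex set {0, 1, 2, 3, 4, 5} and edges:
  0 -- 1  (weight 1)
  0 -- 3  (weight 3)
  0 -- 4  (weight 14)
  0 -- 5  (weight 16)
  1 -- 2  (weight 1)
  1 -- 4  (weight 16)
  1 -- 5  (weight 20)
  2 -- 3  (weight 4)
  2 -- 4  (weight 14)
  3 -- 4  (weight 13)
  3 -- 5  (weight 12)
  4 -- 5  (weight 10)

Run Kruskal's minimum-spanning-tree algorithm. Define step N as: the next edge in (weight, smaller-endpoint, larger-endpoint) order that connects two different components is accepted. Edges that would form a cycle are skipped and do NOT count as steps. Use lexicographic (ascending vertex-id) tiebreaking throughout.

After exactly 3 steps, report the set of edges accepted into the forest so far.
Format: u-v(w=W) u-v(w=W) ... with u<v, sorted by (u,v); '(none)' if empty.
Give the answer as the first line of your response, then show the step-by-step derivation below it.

0-1(w=1) 0-3(w=3) 1-2(w=1)

step 1: add edge 0-1 (w=1); MST = {0-1(w=1)}
step 2: add edge 1-2 (w=1); MST = {0-1(w=1) 1-2(w=1)}
step 3: add edge 0-3 (w=3); MST = {0-1(w=1) 0-3(w=3) 1-2(w=1)}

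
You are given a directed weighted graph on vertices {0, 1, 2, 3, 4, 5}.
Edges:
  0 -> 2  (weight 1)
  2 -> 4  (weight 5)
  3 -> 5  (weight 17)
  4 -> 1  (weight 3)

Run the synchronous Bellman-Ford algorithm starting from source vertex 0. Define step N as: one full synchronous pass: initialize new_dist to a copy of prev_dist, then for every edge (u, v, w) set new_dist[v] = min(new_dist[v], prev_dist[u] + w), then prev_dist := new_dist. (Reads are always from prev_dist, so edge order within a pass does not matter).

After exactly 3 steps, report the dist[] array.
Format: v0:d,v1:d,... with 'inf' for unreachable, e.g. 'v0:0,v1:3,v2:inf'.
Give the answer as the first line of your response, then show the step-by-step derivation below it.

v0:0,v1:9,v2:1,v3:inf,v4:6,v5:inf

step 1: dist = v0:0,v1:inf,v2:1,v3:inf,v4:inf,v5:inf
step 2: dist = v0:0,v1:inf,v2:1,v3:inf,v4:6,v5:inf
step 3: dist = v0:0,v1:9,v2:1,v3:inf,v4:6,v5:inf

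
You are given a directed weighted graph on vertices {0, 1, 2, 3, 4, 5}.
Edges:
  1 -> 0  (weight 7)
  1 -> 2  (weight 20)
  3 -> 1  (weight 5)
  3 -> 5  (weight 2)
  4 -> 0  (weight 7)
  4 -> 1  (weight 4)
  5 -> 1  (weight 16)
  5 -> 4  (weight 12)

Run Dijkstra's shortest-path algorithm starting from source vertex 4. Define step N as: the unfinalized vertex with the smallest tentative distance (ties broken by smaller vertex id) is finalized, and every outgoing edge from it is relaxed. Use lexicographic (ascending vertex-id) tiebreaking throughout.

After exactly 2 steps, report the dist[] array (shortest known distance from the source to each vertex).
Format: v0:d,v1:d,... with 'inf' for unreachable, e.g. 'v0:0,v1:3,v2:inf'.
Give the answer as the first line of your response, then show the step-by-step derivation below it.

v0:7,v1:4,v2:24,v3:inf,v4:0,v5:inf

step 1: dist = v0:7,v1:4,v2:inf,v3:inf,v4:0,v5:inf
step 2: dist = v0:7,v1:4,v2:24,v3:inf,v4:0,v5:inf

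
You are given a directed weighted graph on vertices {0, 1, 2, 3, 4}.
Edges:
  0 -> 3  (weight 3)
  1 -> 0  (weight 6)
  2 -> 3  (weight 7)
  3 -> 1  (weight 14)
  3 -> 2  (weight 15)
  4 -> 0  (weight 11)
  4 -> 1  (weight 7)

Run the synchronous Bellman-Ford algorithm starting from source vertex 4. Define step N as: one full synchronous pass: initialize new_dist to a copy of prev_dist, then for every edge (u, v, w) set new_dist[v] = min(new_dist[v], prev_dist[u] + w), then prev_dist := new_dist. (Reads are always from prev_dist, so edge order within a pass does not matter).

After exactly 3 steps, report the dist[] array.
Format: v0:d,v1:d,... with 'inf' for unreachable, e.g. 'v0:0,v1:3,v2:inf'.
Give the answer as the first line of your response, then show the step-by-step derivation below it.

v0:11,v1:7,v2:29,v3:14,v4:0

step 1: dist = v0:11,v1:7,v2:inf,v3:inf,v4:0
step 2: dist = v0:11,v1:7,v2:inf,v3:14,v4:0
step 3: dist = v0:11,v1:7,v2:29,v3:14,v4:0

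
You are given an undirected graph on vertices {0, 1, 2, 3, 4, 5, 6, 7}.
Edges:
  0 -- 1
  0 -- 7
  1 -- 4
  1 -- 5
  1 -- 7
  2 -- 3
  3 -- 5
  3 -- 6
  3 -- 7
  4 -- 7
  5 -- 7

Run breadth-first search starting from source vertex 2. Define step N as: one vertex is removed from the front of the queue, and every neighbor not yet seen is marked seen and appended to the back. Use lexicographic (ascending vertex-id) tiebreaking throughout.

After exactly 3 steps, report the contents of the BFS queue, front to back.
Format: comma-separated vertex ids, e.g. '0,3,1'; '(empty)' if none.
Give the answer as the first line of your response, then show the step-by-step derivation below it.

6,7,1

step 1: dequeue 2; queue=[3]; order=2
step 2: dequeue 3; queue=[5,6,7]; order=2,3
step 3: dequeue 5; queue=[6,7,1]; order=2,3,5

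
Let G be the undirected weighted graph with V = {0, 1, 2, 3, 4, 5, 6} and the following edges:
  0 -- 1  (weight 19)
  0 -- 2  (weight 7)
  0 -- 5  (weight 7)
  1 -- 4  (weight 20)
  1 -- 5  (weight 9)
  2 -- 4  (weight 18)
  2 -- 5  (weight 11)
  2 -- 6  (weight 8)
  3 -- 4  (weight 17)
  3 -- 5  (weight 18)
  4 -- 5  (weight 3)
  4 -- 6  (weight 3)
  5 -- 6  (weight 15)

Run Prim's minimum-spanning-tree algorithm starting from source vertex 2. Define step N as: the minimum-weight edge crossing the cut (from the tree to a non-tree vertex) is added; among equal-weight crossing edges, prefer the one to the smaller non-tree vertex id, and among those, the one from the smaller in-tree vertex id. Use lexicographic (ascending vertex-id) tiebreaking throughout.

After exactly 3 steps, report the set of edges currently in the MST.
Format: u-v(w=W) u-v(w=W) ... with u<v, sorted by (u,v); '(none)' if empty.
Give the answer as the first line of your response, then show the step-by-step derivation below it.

0-2(w=7) 0-5(w=7) 4-5(w=3)

step 1: add edge 0-2 (w=7); MST = {0-2(w=7)}
step 2: add edge 0-5 (w=7); MST = {0-2(w=7) 0-5(w=7)}
step 3: add edge 4-5 (w=3); MST = {0-2(w=7) 0-5(w=7) 4-5(w=3)}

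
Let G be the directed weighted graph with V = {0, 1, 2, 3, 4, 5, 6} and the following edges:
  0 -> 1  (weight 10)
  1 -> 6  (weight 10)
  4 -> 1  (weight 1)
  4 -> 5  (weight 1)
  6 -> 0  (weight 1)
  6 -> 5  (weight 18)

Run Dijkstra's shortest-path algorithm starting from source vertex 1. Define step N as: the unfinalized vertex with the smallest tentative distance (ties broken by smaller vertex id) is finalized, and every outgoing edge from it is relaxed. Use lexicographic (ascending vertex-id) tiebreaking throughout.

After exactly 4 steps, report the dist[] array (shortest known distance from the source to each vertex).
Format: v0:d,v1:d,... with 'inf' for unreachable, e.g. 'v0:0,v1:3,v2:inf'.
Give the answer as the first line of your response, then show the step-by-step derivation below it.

v0:11,v1:0,v2:inf,v3:inf,v4:inf,v5:28,v6:10

step 1: dist = v0:inf,v1:0,v2:inf,v3:inf,v4:inf,v5:inf,v6:10
step 2: dist = v0:11,v1:0,v2:inf,v3:inf,v4:inf,v5:28,v6:10
step 3: dist = v0:11,v1:0,v2:inf,v3:inf,v4:inf,v5:28,v6:10
step 4: dist = v0:11,v1:0,v2:inf,v3:inf,v4:inf,v5:28,v6:10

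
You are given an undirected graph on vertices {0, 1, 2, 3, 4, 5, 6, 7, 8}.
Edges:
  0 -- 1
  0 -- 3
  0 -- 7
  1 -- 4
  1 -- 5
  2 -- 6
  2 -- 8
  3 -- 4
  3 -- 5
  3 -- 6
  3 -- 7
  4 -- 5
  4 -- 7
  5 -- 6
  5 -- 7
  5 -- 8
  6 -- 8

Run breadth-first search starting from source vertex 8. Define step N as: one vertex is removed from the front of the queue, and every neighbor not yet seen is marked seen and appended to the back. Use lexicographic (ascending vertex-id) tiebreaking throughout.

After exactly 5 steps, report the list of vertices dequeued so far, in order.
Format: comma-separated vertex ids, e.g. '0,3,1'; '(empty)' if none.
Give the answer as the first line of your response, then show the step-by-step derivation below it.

8,2,5,6,1

step 1: dequeue 8; queue=[2,5,6]; order=8
step 2: dequeue 2; queue=[5,6]; order=8,2
step 3: dequeue 5; queue=[6,1,3,4,7]; order=8,2,5
step 4: dequeue 6; queue=[1,3,4,7]; order=8,2,5,6
step 5: dequeue 1; queue=[3,4,7,0]; order=8,2,5,6,1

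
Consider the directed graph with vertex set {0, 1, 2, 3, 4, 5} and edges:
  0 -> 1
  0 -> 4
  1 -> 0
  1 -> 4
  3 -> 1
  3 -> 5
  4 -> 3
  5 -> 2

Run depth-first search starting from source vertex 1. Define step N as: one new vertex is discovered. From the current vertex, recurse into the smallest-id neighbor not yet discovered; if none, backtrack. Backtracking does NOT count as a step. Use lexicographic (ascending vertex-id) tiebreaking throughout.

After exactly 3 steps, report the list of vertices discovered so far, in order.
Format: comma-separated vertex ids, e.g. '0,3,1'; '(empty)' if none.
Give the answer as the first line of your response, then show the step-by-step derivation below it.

1,0,4

step 1: discover 1; path=1; order=1
step 2: discover 0; path=1>0; order=1,0
step 3: discover 4; path=1>0>4; order=1,0,4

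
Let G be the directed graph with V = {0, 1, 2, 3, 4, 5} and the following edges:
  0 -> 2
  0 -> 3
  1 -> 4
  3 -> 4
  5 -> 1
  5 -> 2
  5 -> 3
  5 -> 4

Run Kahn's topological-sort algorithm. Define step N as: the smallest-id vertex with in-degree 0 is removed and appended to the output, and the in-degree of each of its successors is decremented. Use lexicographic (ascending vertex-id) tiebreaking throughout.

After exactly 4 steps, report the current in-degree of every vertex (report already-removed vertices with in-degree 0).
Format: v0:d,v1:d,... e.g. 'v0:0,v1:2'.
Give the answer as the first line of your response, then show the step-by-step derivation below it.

v0:0,v1:0,v2:0,v3:0,v4:1,v5:0

step 1: output 0; order=[0]; indeg=(0,1,1,1,3,0)
step 2: output 5; order=[0,5]; indeg=(0,0,0,0,2,0)
step 3: output 1; order=[0,5,1]; indeg=(0,0,0,0,1,0)
step 4: output 2; order=[0,5,1,2]; indeg=(0,0,0,0,1,0)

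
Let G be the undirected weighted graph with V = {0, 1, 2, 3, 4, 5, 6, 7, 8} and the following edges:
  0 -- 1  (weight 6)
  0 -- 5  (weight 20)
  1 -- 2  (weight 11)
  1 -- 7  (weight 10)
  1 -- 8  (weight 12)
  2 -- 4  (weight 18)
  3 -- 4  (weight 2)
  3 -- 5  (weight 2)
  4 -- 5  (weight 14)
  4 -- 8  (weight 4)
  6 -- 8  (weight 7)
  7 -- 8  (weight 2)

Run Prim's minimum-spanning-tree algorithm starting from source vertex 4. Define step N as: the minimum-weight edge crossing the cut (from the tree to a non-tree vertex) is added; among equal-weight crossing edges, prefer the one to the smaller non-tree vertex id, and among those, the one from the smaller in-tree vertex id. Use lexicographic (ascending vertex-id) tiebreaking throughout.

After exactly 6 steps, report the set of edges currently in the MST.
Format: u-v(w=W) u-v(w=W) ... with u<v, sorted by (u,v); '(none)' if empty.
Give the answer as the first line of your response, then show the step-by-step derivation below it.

1-7(w=10) 3-4(w=2) 3-5(w=2) 4-8(w=4) 6-8(w=7) 7-8(w=2)

step 1: add edge 3-4 (w=2); MST = {3-4(w=2)}
step 2: add edge 3-5 (w=2); MST = {3-4(w=2) 3-5(w=2)}
step 3: add edge 4-8 (w=4); MST = {3-4(w=2) 3-5(w=2) 4-8(w=4)}
step 4: add edge 7-8 (w=2); MST = {3-4(w=2) 3-5(w=2) 4-8(w=4) 7-8(w=2)}
step 5: add edge 6-8 (w=7); MST = {3-4(w=2) 3-5(w=2) 4-8(w=4) 6-8(w=7) 7-8(w=2)}
step 6: add edge 1-7 (w=10); MST = {1-7(w=10) 3-4(w=2) 3-5(w=2) 4-8(w=4) 6-8(w=7) 7-8(w=2)}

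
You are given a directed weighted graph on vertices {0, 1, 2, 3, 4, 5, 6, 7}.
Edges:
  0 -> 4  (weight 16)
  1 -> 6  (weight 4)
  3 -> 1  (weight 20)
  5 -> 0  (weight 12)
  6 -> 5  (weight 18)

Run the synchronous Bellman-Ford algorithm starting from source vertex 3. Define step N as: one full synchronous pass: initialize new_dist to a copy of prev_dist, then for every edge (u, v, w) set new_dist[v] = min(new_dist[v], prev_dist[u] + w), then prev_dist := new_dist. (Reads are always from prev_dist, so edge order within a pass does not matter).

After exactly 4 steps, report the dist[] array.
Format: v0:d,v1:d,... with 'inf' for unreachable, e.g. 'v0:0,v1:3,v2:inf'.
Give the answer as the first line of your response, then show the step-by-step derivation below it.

v0:54,v1:20,v2:inf,v3:0,v4:inf,v5:42,v6:24,v7:inf

step 1: dist = v0:inf,v1:20,v2:inf,v3:0,v4:inf,v5:inf,v6:inf,v7:inf
step 2: dist = v0:inf,v1:20,v2:inf,v3:0,v4:inf,v5:inf,v6:24,v7:inf
step 3: dist = v0:inf,v1:20,v2:inf,v3:0,v4:inf,v5:42,v6:24,v7:inf
step 4: dist = v0:54,v1:20,v2:inf,v3:0,v4:inf,v5:42,v6:24,v7:inf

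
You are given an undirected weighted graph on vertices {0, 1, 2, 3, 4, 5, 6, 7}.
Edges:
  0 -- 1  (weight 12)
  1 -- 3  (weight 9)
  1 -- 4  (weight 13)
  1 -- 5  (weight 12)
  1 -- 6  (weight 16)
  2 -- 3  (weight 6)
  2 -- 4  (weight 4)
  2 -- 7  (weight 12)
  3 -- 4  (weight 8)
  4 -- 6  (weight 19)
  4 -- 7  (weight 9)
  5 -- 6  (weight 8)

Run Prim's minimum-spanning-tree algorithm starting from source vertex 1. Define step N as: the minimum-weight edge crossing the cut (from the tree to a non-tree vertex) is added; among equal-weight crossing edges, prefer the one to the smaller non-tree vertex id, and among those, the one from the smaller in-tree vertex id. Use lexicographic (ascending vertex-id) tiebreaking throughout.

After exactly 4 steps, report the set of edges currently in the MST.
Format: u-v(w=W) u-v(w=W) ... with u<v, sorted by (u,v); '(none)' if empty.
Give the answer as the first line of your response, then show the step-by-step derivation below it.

1-3(w=9) 2-3(w=6) 2-4(w=4) 4-7(w=9)

step 1: add edge 1-3 (w=9); MST = {1-3(w=9)}
step 2: add edge 2-3 (w=6); MST = {1-3(w=9) 2-3(w=6)}
step 3: add edge 2-4 (w=4); MST = {1-3(w=9) 2-3(w=6) 2-4(w=4)}
step 4: add edge 4-7 (w=9); MST = {1-3(w=9) 2-3(w=6) 2-4(w=4) 4-7(w=9)}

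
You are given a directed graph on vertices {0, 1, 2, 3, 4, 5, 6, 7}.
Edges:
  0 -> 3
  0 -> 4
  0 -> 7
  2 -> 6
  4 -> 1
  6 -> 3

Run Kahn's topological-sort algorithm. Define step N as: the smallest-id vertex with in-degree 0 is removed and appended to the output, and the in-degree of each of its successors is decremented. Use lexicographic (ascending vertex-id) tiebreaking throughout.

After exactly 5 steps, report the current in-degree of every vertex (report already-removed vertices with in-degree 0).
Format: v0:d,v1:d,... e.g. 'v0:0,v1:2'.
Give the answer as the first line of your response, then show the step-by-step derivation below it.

v0:0,v1:0,v2:0,v3:1,v4:0,v5:0,v6:0,v7:0

step 1: output 0; order=[0]; indeg=(0,1,0,1,0,0,1,0)
step 2: output 2; order=[0,2]; indeg=(0,1,0,1,0,0,0,0)
step 3: output 4; order=[0,2,4]; indeg=(0,0,0,1,0,0,0,0)
step 4: output 1; order=[0,2,4,1]; indeg=(0,0,0,1,0,0,0,0)
step 5: output 5; order=[0,2,4,1,5]; indeg=(0,0,0,1,0,0,0,0)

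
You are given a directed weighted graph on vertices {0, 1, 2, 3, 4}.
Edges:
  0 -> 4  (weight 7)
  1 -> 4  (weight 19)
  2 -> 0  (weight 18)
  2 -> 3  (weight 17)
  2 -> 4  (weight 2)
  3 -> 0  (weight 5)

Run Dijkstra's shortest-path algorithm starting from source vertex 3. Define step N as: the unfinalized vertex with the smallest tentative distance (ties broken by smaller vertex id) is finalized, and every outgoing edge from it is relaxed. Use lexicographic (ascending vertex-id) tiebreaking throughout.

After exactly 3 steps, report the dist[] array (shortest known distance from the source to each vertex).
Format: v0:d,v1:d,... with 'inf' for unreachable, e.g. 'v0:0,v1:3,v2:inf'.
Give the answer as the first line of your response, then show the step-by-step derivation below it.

v0:5,v1:inf,v2:inf,v3:0,v4:12

step 1: dist = v0:5,v1:inf,v2:inf,v3:0,v4:inf
step 2: dist = v0:5,v1:inf,v2:inf,v3:0,v4:12
step 3: dist = v0:5,v1:inf,v2:inf,v3:0,v4:12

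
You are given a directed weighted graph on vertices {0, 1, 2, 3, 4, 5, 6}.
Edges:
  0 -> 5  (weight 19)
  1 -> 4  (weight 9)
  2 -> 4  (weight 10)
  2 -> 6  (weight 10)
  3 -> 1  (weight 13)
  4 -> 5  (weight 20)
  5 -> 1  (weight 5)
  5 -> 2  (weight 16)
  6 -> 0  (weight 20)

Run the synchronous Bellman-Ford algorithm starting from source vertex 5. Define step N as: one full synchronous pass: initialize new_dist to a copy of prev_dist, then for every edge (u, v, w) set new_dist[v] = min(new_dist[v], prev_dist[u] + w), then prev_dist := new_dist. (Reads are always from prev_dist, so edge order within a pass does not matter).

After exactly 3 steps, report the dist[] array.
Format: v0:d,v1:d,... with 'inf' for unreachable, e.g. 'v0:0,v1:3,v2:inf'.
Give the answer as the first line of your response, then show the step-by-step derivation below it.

v0:46,v1:5,v2:16,v3:inf,v4:14,v5:0,v6:26

step 1: dist = v0:inf,v1:5,v2:16,v3:inf,v4:inf,v5:0,v6:inf
step 2: dist = v0:inf,v1:5,v2:16,v3:inf,v4:14,v5:0,v6:26
step 3: dist = v0:46,v1:5,v2:16,v3:inf,v4:14,v5:0,v6:26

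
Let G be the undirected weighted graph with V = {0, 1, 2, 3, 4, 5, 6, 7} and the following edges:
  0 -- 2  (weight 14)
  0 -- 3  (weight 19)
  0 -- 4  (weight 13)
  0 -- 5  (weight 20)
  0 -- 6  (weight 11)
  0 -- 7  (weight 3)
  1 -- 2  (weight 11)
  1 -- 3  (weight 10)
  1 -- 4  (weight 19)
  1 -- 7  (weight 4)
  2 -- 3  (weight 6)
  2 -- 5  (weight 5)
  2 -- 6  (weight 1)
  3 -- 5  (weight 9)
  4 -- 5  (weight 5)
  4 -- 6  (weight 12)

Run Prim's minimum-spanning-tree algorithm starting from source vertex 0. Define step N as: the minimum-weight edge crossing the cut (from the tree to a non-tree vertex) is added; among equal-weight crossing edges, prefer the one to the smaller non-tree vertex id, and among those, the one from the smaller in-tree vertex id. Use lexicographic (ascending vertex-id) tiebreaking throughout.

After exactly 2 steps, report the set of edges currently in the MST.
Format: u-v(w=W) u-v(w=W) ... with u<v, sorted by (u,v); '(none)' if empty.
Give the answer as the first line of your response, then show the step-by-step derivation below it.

0-7(w=3) 1-7(w=4)

step 1: add edge 0-7 (w=3); MST = {0-7(w=3)}
step 2: add edge 1-7 (w=4); MST = {0-7(w=3) 1-7(w=4)}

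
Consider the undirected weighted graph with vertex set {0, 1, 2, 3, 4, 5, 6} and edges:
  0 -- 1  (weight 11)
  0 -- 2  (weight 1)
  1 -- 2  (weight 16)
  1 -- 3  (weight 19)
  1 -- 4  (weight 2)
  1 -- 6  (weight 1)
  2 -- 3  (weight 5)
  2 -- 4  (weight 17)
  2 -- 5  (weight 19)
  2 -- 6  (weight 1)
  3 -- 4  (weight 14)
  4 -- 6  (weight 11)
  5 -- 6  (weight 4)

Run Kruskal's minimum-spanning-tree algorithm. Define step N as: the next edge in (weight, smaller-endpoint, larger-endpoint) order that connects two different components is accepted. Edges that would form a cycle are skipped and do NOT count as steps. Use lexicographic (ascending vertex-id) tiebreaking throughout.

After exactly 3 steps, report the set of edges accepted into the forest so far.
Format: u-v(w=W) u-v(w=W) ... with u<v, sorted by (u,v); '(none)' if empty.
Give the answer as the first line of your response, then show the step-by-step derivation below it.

0-2(w=1) 1-6(w=1) 2-6(w=1)

step 1: add edge 0-2 (w=1); MST = {0-2(w=1)}
step 2: add edge 1-6 (w=1); MST = {0-2(w=1) 1-6(w=1)}
step 3: add edge 2-6 (w=1); MST = {0-2(w=1) 1-6(w=1) 2-6(w=1)}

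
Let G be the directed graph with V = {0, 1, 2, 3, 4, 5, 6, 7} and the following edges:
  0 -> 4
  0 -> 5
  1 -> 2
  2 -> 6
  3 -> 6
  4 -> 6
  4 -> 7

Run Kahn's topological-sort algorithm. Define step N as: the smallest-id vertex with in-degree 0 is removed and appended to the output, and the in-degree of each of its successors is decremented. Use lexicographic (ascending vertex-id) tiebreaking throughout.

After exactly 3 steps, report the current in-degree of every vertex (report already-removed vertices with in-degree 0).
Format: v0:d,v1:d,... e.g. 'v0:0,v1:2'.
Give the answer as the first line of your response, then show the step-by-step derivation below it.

v0:0,v1:0,v2:0,v3:0,v4:0,v5:0,v6:2,v7:1

step 1: output 0; order=[0]; indeg=(0,0,1,0,0,0,3,1)
step 2: output 1; order=[0,1]; indeg=(0,0,0,0,0,0,3,1)
step 3: output 2; order=[0,1,2]; indeg=(0,0,0,0,0,0,2,1)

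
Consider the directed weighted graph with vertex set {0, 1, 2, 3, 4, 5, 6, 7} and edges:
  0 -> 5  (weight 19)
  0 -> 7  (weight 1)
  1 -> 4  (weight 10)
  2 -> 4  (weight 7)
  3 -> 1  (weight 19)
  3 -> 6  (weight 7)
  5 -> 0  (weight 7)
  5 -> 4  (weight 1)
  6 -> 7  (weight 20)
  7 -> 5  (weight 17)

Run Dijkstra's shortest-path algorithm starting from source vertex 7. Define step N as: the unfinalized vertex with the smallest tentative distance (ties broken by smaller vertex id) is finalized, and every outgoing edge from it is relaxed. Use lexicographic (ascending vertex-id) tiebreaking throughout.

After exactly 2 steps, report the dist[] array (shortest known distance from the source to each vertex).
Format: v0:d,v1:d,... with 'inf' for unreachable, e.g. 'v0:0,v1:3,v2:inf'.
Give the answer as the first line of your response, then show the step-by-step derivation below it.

v0:24,v1:inf,v2:inf,v3:inf,v4:18,v5:17,v6:inf,v7:0

step 1: dist = v0:inf,v1:inf,v2:inf,v3:inf,v4:inf,v5:17,v6:inf,v7:0
step 2: dist = v0:24,v1:inf,v2:inf,v3:inf,v4:18,v5:17,v6:inf,v7:0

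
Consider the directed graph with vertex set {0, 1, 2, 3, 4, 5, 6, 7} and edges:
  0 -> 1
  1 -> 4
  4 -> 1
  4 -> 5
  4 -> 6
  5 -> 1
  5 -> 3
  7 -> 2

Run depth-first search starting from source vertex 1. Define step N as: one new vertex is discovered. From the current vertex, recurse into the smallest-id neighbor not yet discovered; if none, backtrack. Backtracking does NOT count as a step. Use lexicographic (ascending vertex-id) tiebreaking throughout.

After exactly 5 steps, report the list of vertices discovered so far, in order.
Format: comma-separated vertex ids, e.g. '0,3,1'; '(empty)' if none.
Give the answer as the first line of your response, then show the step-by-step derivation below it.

1,4,5,3,6

step 1: discover 1; path=1; order=1
step 2: discover 4; path=1>4; order=1,4
step 3: discover 5; path=1>4>5; order=1,4,5
step 4: discover 3; path=1>4>5>3; order=1,4,5,3
step 5: discover 6; path=1>4>6; order=1,4,5,3,6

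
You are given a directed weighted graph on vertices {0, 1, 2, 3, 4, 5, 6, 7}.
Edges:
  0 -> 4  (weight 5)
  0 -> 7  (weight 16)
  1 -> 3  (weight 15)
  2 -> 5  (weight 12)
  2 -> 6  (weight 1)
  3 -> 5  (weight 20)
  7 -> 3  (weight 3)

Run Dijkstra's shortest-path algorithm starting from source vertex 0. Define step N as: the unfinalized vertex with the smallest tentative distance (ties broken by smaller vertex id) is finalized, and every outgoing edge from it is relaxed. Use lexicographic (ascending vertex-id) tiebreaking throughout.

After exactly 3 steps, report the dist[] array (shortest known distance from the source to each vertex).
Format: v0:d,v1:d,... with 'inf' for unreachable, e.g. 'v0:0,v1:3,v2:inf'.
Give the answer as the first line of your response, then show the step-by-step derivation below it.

v0:0,v1:inf,v2:inf,v3:19,v4:5,v5:inf,v6:inf,v7:16

step 1: dist = v0:0,v1:inf,v2:inf,v3:inf,v4:5,v5:inf,v6:inf,v7:16
step 2: dist = v0:0,v1:inf,v2:inf,v3:inf,v4:5,v5:inf,v6:inf,v7:16
step 3: dist = v0:0,v1:inf,v2:inf,v3:19,v4:5,v5:inf,v6:inf,v7:16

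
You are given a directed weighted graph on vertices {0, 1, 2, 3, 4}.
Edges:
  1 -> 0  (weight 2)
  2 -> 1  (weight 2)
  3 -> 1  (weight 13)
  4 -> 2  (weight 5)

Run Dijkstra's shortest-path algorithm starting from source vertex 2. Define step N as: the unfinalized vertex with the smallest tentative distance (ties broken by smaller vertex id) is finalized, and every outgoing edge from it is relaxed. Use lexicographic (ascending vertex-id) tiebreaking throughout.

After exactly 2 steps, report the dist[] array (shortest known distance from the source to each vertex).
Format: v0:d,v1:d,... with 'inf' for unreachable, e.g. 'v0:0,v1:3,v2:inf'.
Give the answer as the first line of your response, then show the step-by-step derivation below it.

v0:4,v1:2,v2:0,v3:inf,v4:inf

step 1: dist = v0:inf,v1:2,v2:0,v3:inf,v4:inf
step 2: dist = v0:4,v1:2,v2:0,v3:inf,v4:inf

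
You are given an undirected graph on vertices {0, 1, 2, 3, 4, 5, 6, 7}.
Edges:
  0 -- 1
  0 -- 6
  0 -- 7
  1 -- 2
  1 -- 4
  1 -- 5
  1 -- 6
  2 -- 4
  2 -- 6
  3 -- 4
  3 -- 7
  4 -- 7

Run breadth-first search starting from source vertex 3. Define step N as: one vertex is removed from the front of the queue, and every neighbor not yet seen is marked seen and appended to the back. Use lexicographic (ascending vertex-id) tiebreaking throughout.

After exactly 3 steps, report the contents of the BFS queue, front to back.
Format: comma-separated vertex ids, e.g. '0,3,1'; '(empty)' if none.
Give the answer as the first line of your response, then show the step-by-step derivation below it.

1,2,0

step 1: dequeue 3; queue=[4,7]; order=3
step 2: dequeue 4; queue=[7,1,2]; order=3,4
step 3: dequeue 7; queue=[1,2,0]; order=3,4,7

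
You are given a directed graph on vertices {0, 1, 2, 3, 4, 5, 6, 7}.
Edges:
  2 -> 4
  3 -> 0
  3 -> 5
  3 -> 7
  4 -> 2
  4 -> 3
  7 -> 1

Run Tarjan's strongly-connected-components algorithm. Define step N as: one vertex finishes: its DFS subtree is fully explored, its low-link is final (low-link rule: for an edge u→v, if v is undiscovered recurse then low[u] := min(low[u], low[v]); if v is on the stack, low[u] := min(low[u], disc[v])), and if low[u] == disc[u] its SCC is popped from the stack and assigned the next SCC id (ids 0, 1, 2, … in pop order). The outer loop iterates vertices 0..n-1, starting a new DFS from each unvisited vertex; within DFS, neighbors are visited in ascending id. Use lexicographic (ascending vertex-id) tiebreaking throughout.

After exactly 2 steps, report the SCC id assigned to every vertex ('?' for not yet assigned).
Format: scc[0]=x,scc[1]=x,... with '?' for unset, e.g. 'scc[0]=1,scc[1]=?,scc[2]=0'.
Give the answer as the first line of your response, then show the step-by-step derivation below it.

scc[0]=0,scc[1]=1,scc[2]=?,scc[3]=?,scc[4]=?,scc[5]=?,scc[6]=?,scc[7]=?

step 1: low=(low[0]=0,low[1]=?,low[2]=?,low[3]=?,low[4]=?,low[5]=?,low[6]=?,low[7]=?); scc=(scc[0]=0,scc[1]=?,scc[2]=?,scc[3]=?,scc[4]=?,scc[5]=?,scc[6]=?,scc[7]=?)
step 2: low=(low[0]=0,low[1]=1,low[2]=?,low[3]=?,low[4]=?,low[5]=?,low[6]=?,low[7]=?); scc=(scc[0]=0,scc[1]=1,scc[2]=?,scc[3]=?,scc[4]=?,scc[5]=?,scc[6]=?,scc[7]=?)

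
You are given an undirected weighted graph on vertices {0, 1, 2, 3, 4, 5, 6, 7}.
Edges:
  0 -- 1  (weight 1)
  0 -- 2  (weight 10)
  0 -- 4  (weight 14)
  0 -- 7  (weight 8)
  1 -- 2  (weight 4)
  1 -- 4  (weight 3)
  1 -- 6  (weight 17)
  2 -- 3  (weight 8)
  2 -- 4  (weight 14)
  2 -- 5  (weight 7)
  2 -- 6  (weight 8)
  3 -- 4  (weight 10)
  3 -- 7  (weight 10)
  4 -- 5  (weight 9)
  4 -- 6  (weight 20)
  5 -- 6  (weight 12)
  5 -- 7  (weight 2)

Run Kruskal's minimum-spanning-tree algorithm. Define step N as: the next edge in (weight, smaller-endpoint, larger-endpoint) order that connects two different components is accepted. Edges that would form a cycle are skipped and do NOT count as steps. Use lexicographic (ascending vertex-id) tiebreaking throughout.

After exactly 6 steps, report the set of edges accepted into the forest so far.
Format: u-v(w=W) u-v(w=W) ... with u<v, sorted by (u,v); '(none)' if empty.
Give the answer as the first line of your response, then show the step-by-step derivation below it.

0-1(w=1) 1-2(w=4) 1-4(w=3) 2-3(w=8) 2-5(w=7) 5-7(w=2)

step 1: add edge 0-1 (w=1); MST = {0-1(w=1)}
step 2: add edge 5-7 (w=2); MST = {0-1(w=1) 5-7(w=2)}
step 3: add edge 1-4 (w=3); MST = {0-1(w=1) 1-4(w=3) 5-7(w=2)}
step 4: add edge 1-2 (w=4); MST = {0-1(w=1) 1-2(w=4) 1-4(w=3) 5-7(w=2)}
step 5: add edge 2-5 (w=7); MST = {0-1(w=1) 1-2(w=4) 1-4(w=3) 2-5(w=7) 5-7(w=2)}
step 6: add edge 2-3 (w=8); MST = {0-1(w=1) 1-2(w=4) 1-4(w=3) 2-3(w=8) 2-5(w=7) 5-7(w=2)}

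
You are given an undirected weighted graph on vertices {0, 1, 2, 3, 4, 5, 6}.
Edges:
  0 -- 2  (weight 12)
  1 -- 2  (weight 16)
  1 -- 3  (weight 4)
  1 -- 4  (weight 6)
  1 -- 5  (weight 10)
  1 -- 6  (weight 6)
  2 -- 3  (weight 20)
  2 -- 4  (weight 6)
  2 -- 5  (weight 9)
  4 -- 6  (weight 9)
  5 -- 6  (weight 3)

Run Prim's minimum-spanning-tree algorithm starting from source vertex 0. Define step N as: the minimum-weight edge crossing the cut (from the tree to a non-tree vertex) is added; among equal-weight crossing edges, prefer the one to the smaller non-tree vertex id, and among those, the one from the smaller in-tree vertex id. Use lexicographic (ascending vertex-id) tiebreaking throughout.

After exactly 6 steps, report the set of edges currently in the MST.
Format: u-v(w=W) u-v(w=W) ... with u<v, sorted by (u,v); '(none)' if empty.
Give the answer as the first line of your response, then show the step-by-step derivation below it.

0-2(w=12) 1-3(w=4) 1-4(w=6) 1-6(w=6) 2-4(w=6) 5-6(w=3)

step 1: add edge 0-2 (w=12); MST = {0-2(w=12)}
step 2: add edge 2-4 (w=6); MST = {0-2(w=12) 2-4(w=6)}
step 3: add edge 1-4 (w=6); MST = {0-2(w=12) 1-4(w=6) 2-4(w=6)}
step 4: add edge 1-3 (w=4); MST = {0-2(w=12) 1-3(w=4) 1-4(w=6) 2-4(w=6)}
step 5: add edge 1-6 (w=6); MST = {0-2(w=12) 1-3(w=4) 1-4(w=6) 1-6(w=6) 2-4(w=6)}
step 6: add edge 5-6 (w=3); MST = {0-2(w=12) 1-3(w=4) 1-4(w=6) 1-6(w=6) 2-4(w=6) 5-6(w=3)}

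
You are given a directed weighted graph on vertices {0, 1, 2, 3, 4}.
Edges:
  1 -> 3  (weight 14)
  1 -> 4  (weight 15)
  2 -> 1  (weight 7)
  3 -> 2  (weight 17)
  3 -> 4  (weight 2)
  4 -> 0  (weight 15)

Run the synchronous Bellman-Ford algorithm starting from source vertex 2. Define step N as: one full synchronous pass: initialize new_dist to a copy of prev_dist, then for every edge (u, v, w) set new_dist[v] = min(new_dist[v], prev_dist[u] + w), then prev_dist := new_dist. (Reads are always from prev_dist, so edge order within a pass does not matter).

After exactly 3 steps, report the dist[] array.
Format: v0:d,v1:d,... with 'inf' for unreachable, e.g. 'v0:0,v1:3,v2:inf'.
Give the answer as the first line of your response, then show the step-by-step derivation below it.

v0:37,v1:7,v2:0,v3:21,v4:22

step 1: dist = v0:inf,v1:7,v2:0,v3:inf,v4:inf
step 2: dist = v0:inf,v1:7,v2:0,v3:21,v4:22
step 3: dist = v0:37,v1:7,v2:0,v3:21,v4:22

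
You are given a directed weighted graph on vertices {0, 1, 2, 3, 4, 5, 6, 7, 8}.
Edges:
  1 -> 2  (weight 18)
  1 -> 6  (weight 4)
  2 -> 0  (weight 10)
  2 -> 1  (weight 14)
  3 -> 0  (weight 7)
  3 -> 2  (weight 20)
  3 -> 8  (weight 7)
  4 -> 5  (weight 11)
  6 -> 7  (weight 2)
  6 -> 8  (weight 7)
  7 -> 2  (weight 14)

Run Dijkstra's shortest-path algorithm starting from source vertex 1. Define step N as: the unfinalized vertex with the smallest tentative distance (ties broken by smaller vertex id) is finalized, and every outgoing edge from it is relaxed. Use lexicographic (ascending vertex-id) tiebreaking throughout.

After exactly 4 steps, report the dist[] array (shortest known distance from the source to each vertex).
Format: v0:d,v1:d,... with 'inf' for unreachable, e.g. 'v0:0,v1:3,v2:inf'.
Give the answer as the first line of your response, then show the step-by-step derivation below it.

v0:inf,v1:0,v2:18,v3:inf,v4:inf,v5:inf,v6:4,v7:6,v8:11

step 1: dist = v0:inf,v1:0,v2:18,v3:inf,v4:inf,v5:inf,v6:4,v7:inf,v8:inf
step 2: dist = v0:inf,v1:0,v2:18,v3:inf,v4:inf,v5:inf,v6:4,v7:6,v8:11
step 3: dist = v0:inf,v1:0,v2:18,v3:inf,v4:inf,v5:inf,v6:4,v7:6,v8:11
step 4: dist = v0:inf,v1:0,v2:18,v3:inf,v4:inf,v5:inf,v6:4,v7:6,v8:11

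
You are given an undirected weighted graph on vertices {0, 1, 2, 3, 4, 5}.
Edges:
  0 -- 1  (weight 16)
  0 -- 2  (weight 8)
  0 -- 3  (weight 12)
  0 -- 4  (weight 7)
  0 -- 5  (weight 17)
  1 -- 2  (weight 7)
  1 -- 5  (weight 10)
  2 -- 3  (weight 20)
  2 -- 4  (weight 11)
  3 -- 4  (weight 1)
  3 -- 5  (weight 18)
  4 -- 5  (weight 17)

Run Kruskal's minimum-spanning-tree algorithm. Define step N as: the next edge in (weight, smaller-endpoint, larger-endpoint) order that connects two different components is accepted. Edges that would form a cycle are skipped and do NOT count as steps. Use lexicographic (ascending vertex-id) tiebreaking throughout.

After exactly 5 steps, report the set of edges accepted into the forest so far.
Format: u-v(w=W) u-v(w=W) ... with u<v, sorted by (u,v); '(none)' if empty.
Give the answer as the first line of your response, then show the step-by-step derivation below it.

0-2(w=8) 0-4(w=7) 1-2(w=7) 1-5(w=10) 3-4(w=1)

step 1: add edge 3-4 (w=1); MST = {3-4(w=1)}
step 2: add edge 0-4 (w=7); MST = {0-4(w=7) 3-4(w=1)}
step 3: add edge 1-2 (w=7); MST = {0-4(w=7) 1-2(w=7) 3-4(w=1)}
step 4: add edge 0-2 (w=8); MST = {0-2(w=8) 0-4(w=7) 1-2(w=7) 3-4(w=1)}
step 5: add edge 1-5 (w=10); MST = {0-2(w=8) 0-4(w=7) 1-2(w=7) 1-5(w=10) 3-4(w=1)}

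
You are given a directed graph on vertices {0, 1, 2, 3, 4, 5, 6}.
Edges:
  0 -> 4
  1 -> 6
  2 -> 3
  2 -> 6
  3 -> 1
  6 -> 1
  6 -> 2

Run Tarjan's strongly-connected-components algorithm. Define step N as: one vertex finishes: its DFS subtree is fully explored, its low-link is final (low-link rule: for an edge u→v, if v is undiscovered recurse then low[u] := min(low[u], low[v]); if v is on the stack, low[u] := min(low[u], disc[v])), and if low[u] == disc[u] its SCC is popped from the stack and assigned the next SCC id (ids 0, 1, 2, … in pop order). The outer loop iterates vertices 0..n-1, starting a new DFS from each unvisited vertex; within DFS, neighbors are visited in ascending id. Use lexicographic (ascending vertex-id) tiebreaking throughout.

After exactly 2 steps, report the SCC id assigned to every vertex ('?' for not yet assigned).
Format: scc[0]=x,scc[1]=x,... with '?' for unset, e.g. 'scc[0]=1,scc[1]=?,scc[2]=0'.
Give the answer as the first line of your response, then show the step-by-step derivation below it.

scc[0]=1,scc[1]=?,scc[2]=?,scc[3]=?,scc[4]=0,scc[5]=?,scc[6]=?

step 1: low=(low[0]=0,low[1]=?,low[2]=?,low[3]=?,low[4]=1,low[5]=?,low[6]=?); scc=(scc[0]=?,scc[1]=?,scc[2]=?,scc[3]=?,scc[4]=0,scc[5]=?,scc[6]=?)
step 2: low=(low[0]=0,low[1]=?,low[2]=?,low[3]=?,low[4]=1,low[5]=?,low[6]=?); scc=(scc[0]=1,scc[1]=?,scc[2]=?,scc[3]=?,scc[4]=0,scc[5]=?,scc[6]=?)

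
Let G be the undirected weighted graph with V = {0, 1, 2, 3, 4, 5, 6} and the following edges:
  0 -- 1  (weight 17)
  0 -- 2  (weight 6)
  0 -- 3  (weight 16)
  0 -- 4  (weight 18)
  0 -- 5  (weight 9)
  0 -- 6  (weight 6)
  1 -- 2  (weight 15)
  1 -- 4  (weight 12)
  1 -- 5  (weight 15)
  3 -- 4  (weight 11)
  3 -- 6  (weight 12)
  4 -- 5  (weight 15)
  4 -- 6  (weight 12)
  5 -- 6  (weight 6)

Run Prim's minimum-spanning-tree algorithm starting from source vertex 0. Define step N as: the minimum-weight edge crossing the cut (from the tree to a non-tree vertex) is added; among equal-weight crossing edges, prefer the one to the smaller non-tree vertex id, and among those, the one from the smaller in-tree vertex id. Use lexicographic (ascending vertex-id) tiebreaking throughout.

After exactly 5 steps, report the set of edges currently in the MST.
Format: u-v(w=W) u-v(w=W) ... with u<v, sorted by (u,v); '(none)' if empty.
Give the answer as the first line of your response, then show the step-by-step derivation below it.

0-2(w=6) 0-6(w=6) 3-4(w=11) 3-6(w=12) 5-6(w=6)

step 1: add edge 0-2 (w=6); MST = {0-2(w=6)}
step 2: add edge 0-6 (w=6); MST = {0-2(w=6) 0-6(w=6)}
step 3: add edge 5-6 (w=6); MST = {0-2(w=6) 0-6(w=6) 5-6(w=6)}
step 4: add edge 3-6 (w=12); MST = {0-2(w=6) 0-6(w=6) 3-6(w=12) 5-6(w=6)}
step 5: add edge 3-4 (w=11); MST = {0-2(w=6) 0-6(w=6) 3-4(w=11) 3-6(w=12) 5-6(w=6)}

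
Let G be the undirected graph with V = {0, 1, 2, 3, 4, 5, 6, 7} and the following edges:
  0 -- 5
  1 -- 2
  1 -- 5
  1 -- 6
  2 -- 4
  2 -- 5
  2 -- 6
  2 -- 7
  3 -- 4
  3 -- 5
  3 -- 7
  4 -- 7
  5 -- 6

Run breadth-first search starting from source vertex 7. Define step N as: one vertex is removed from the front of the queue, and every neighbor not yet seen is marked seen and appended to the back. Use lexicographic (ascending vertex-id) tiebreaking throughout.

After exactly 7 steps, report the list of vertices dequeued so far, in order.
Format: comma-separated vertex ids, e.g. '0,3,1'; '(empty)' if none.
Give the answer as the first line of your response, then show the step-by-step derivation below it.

7,2,3,4,1,5,6

step 1: dequeue 7; queue=[2,3,4]; order=7
step 2: dequeue 2; queue=[3,4,1,5,6]; order=7,2
step 3: dequeue 3; queue=[4,1,5,6]; order=7,2,3
step 4: dequeue 4; queue=[1,5,6]; order=7,2,3,4
step 5: dequeue 1; queue=[5,6]; order=7,2,3,4,1
step 6: dequeue 5; queue=[6,0]; order=7,2,3,4,1,5
step 7: dequeue 6; queue=[0]; order=7,2,3,4,1,5,6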